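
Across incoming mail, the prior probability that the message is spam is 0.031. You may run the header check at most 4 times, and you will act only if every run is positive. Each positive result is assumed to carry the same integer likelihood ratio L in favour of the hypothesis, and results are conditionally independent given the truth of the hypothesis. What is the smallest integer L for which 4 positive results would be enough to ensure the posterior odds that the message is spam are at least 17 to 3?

4

Prior odds = 0.031/0.969 = 31/969.
Target odds = 17/3.
Need L⁴ ≥ 17/3 ÷ (31/969) = 5491/31.
3⁴ = 81 < 5491/31 ≤ 256 = 4⁴, so L = 4.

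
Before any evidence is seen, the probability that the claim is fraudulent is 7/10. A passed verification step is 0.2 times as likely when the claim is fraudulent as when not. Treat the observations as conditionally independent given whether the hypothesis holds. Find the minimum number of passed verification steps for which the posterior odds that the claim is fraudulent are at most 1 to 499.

5

Prior odds: 0.7 ÷ 0.3 = 7/3.
Likelihood ratio per passed verification step = 0.2.
Target odds = 1/499.
Need (7/3) × 0.2ⁿ ≤ 1/499, i.e. 0.2ⁿ ≤ 3/3493.
0.2⁴ = 0.0016 is still above 3/3493 but 0.2⁵ = 0.00032 is at or below it, so n = 5.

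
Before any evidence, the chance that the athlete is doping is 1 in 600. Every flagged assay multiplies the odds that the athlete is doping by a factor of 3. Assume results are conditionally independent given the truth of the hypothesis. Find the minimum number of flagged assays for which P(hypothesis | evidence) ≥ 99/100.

11

Prior odds: (1/600) ÷ (599/600) = 1/599.
Likelihood ratio per flagged assay = 3.
Target odds: 0.99 ÷ 0.01 = 99.
Require 3ⁿ ≥ 99 ÷ (1/599) = 59301.
3¹⁰ = 59049 falls short of 59301 but 3¹¹ = 177147 reaches it, so n = 11.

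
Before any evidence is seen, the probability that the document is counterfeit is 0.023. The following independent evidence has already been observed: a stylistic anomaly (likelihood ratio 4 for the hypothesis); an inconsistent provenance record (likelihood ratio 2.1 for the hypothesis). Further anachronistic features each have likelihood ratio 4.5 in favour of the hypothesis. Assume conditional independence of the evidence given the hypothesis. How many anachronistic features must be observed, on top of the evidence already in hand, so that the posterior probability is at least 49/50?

4

Prior odds = 0.023/0.977 = 23/977.
Combined Bayes factor of the evidence already in hand = 4 × 2.1 = 8.4.
Odds after that evidence = (23/977) × 8.4 = 966/4885.
Target odds = 0.98/0.02 = 49.
Need 4.5ⁿ ≥ 49 ÷ (966/4885) = 34195/138.
4.5³ = 91.125 falls short of 34195/138 but 4.5⁴ = 410.0625 reaches it, so n = 4.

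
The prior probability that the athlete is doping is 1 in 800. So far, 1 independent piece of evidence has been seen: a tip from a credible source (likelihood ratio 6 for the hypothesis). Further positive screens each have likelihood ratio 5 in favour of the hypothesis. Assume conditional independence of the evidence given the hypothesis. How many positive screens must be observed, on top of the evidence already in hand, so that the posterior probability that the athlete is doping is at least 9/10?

5

Prior odds = 0.00125/0.99875 = 1/799.
Bayes factor of the evidence already in hand = 6.
Odds after that evidence = (1/799) × 6 = 6/799.
Target odds = 0.9/0.1 = 9.
Need 5ⁿ ≥ 9 ÷ (6/799) = 1198.5.
5⁴ = 625 falls short of 1198.5 but 5⁵ = 3125 reaches it, so n = 5.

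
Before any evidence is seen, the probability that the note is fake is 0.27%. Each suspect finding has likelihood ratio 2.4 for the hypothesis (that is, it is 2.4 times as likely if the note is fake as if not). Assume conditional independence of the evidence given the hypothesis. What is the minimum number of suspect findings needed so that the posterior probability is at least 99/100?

Prior odds: 0.0027 ÷ 0.9973 = 27/9973.
Likelihood ratio per suspect finding = 2.4.
Target odds: 0.99 ÷ 0.01 = 99.
Need (27/9973) × 2.4ⁿ ≥ 99, i.e. 2.4ⁿ ≥ 109703/3.
2.4¹² ≈36520.3 falls short of 109703/3 but 2.4¹³ ≈87648.8 reaches it, so n = 13.

13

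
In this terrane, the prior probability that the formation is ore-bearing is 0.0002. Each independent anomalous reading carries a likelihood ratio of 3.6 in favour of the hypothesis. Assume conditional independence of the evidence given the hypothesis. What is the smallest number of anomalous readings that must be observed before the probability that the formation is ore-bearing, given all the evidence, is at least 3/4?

8

Prior odds: 0.0002 ÷ 0.9998 = 1/4999.
Likelihood ratio per anomalous reading = 3.6.
Target odds: 0.75 ÷ 0.25 = 3.
Require 3.6ⁿ ≥ 3 ÷ (1/4999) = 14997.
3.6⁷ = 612220032/78125 falls short of 14997 but 3.6⁸ ≈28211.1 reaches it, so n = 8.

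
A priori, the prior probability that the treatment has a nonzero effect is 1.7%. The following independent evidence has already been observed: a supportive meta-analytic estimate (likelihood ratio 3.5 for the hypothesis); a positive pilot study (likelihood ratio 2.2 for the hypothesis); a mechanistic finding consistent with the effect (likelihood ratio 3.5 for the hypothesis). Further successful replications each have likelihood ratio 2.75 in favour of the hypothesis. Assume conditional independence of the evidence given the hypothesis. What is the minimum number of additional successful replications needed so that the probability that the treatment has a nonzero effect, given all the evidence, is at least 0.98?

Prior odds = 0.017/0.983 = 17/983.
Combined Bayes factor of the evidence already in hand = 3.5 × 2.2 × 3.5 = 26.95.
Odds after that evidence = (17/983) × 26.95 = 9163/19660.
Target odds = 0.98/0.02 = 49.
Need 2.75ⁿ ≥ 49 ÷ (9163/19660) = 19660/187.
2.75⁴ = 57.19140625 falls short of 19660/187 but 2.75⁵ = 161051/1024 reaches it, so n = 5.

5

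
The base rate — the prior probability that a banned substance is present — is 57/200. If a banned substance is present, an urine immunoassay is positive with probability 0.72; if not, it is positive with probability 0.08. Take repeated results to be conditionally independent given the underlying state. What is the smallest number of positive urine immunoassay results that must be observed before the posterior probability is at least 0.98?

3

Prior odds = 0.285/0.715 = 57/143.
Likelihood ratio of a positive = 0.72/0.08 = 9.
Target posterior odds = 0.98/0.02 = 49.
Need (57/143) × 9ⁿ ≥ 49, i.e. 9ⁿ ≥ 7007/57.
9² = 81 falls short of 7007/57 but 9³ = 729 reaches it, so n = 3.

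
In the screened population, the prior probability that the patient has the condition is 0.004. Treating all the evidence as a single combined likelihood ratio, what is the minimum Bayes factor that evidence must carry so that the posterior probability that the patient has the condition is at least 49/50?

12201

Prior odds = 0.004/0.996 = 1/249.
Target odds = 0.98/0.02 = 49.
Required Bayes factor = 49 ÷ (1/249) = 12201.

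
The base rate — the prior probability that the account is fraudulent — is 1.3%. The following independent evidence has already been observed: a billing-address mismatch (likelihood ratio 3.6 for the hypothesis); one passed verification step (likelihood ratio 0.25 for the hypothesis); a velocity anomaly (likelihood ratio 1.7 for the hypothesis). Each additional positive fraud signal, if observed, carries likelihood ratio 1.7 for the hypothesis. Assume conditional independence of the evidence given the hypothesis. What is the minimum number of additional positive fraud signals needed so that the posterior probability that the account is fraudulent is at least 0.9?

Prior odds = 0.013/0.987 = 13/987.
Combined Bayes factor of the evidence already in hand = 3.6 × 0.25 × 1.7 = 1.53.
Odds after that evidence = (13/987) × 1.53 = 663/32900.
Target odds = 0.9/0.1 = 9.
Need 1.7ⁿ ≥ 9 ÷ (663/32900) = 98700/221.
1.7¹¹ ≈342.719 falls short of 98700/221 but 1.7¹² ≈582.622 reaches it, so n = 12.

12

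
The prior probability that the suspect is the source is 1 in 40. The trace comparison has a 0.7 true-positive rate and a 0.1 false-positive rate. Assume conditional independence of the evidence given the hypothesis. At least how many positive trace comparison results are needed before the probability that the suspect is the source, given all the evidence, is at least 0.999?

6

Prior odds = 0.025/0.975 = 1/39.
Likelihood ratio of a positive result = 0.7/0.1 = 7.
Target posterior odds = 0.999/0.001 = 999.
Require 7ⁿ ≥ 999 ÷ (1/39) = 38961.
7⁵ = 16807 falls short of 38961 but 7⁶ = 117649 reaches it, so n = 6.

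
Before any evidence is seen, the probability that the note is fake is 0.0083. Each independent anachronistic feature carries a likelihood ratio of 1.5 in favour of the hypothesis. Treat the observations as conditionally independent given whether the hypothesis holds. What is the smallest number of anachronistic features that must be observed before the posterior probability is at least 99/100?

Prior odds: 0.0083 ÷ 0.9917 = 83/9917.
Likelihood ratio per anachronistic feature = 1.5.
Target odds: 0.99 ÷ 0.01 = 99.
Need (83/9917) × 1.5ⁿ ≥ 99, i.e. 1.5ⁿ ≥ 981783/83.
1.5²³ ≈11222.7 falls short of 981783/83 but 1.5²⁴ ≈16834.1 reaches it, so n = 24.

24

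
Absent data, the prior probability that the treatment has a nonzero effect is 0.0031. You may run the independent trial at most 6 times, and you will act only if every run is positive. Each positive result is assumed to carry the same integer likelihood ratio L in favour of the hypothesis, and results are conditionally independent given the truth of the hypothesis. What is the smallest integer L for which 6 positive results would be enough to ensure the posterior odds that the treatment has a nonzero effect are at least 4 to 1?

4

Prior odds = 0.0031/0.9969 = 31/9969.
Target odds = 4.
Need L⁶ ≥ 4 ÷ (31/9969) = 39876/31.
3⁶ = 729 < 39876/31 ≤ 4096 = 4⁶, so L = 4.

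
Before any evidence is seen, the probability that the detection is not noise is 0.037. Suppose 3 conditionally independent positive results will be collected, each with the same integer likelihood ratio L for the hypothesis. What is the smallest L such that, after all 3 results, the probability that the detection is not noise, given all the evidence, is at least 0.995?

18

Prior odds = 0.037/0.963 = 37/963.
Target odds = 0.995/0.005 = 199.
Need L³ ≥ 199 ÷ (37/963) = 191637/37.
17³ = 4913 < 191637/37 ≤ 5832 = 18³, so L = 18.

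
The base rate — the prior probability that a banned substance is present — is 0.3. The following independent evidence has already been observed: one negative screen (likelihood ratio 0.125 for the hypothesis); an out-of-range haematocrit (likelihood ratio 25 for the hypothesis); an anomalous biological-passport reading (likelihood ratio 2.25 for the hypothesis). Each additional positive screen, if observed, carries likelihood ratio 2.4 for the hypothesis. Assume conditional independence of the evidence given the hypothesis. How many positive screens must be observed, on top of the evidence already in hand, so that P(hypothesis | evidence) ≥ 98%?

Prior odds = 0.3/0.7 = 3/7.
Combined Bayes factor of the evidence already in hand = 0.125 × 25 × 2.25 = 7.03125.
Odds after that evidence = (3/7) × 7.03125 = 675/224.
Target odds = 0.98/0.02 = 49.
Need 2.4ⁿ ≥ 49 ÷ (675/224) = 10976/675.
2.4³ = 13.824 falls short of 10976/675 but 2.4⁴ = 33.1776 reaches it, so n = 4.

4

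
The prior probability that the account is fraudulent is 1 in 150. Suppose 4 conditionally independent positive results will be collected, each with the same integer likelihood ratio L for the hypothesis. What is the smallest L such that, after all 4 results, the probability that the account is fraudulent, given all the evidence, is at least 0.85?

Prior odds = (1/150)/(149/150) = 1/149.
Target odds = 0.85/0.15 = 17/3.
Need L⁴ ≥ 17/3 ÷ (1/149) = 2533/3.
5⁴ = 625 < 2533/3 ≤ 1296 = 6⁴, so L = 6.

6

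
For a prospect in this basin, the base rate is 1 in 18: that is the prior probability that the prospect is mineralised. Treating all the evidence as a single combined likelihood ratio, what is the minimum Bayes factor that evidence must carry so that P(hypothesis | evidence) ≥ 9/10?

153

Prior odds = (1/18)/(17/18) = 1/17.
Target odds = 0.9/0.1 = 9.
Required Bayes factor = 9 ÷ (1/17) = 153.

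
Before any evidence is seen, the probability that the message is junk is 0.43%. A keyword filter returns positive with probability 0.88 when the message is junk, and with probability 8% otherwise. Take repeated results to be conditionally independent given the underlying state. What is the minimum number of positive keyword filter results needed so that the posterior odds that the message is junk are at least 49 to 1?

4

Prior odds: 0.0043 ÷ 0.9957 = 43/9957.
Likelihood ratio of a positive result = 0.88/0.08 = 11.
Target odds = 49.
Require 11ⁿ ≥ 49 ÷ (43/9957) = 487893/43.
11³ = 1331 falls short of 487893/43 but 11⁴ = 14641 reaches it, so n = 4.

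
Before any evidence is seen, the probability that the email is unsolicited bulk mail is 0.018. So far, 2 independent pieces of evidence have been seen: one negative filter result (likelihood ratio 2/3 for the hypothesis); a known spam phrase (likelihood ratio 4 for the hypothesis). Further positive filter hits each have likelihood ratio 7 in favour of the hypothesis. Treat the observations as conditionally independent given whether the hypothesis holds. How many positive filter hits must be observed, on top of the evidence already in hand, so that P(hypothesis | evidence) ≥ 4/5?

Prior odds = 0.018/0.982 = 9/491.
Combined Bayes factor of the evidence already in hand = (2/3) × 4 = 8/3.
Odds after that evidence = (9/491) × 8/3 = 24/491.
Target odds = 0.8/0.2 = 4.
Need 7ⁿ ≥ 4 ÷ (24/491) = 491/6.
7² = 49 falls short of 491/6 but 7³ = 343 reaches it, so n = 3.

3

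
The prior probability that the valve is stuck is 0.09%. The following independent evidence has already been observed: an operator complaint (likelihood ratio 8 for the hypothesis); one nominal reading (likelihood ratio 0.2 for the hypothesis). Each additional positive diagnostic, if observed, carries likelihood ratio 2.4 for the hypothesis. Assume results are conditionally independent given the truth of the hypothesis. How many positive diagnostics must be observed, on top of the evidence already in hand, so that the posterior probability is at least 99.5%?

14

Prior odds = 0.0009/0.9991 = 9/9991.
Combined Bayes factor of the evidence already in hand = 8 × 0.2 = 1.6.
Odds after that evidence = (9/9991) × 1.6 = 72/49955.
Target odds = 0.995/0.005 = 199.
Need 2.4ⁿ ≥ 199 ÷ (72/49955) = 9941045/72.
2.4¹³ ≈87648.8 falls short of 9941045/72 but 2.4¹⁴ ≈210357 reaches it, so n = 14.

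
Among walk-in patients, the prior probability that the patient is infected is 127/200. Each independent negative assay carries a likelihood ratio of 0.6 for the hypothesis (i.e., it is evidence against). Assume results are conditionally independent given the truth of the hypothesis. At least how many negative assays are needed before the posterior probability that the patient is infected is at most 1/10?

6

Prior odds: 0.635 ÷ 0.365 = 127/73.
Likelihood ratio per negative assay = 0.6.
Target posterior odds = 0.1/0.9 = 1/9.
Require 0.6ⁿ ≤ 1/9 ÷ (127/73) = 73/1143.
0.6⁵ = 0.07776 is still above 73/1143 but 0.6⁶ = 729/15625 is at or below it, so n = 6.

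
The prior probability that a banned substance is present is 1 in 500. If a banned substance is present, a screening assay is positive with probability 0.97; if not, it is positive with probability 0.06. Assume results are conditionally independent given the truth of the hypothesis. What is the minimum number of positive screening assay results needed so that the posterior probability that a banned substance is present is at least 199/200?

Prior odds: 0.002 ÷ 0.998 = 1/499.
Likelihood ratio of a positive = 0.97/0.06 = 97/6.
Target odds: 0.995 ÷ 0.005 = 199.
Need (1/499) × (97/6)ⁿ ≥ 199, i.e. (97/6)ⁿ ≥ 99301.
(97/6)⁴ = 88529281/1296 falls short of 99301 but (97/6)⁵ ≈1.10434e+06 reaches it, so n = 5.

5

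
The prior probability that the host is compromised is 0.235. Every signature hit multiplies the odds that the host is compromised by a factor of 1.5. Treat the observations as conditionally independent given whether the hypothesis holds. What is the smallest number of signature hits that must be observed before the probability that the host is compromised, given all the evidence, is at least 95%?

Prior odds = 0.235/0.765 = 47/153.
Likelihood ratio per signature hit = 1.5.
Target odds: 0.95 ÷ 0.05 = 19.
Require 1.5ⁿ ≥ 19 ÷ (47/153) = 2907/47.
1.5¹⁰ = 59049/1024 falls short of 2907/47 but 1.5¹¹ = 177147/2048 reaches it, so n = 11.

11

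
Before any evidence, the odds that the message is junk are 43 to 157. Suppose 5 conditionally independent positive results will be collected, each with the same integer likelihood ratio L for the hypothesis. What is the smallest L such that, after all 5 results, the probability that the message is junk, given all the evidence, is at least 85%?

Prior odds = 43/157.
Target odds = 0.85/0.15 = 17/3.
Need L⁵ ≥ 17/3 ÷ (43/157) = 2669/129.
1⁵ = 1 < 2669/129 ≤ 32 = 2⁵, so L = 2.

2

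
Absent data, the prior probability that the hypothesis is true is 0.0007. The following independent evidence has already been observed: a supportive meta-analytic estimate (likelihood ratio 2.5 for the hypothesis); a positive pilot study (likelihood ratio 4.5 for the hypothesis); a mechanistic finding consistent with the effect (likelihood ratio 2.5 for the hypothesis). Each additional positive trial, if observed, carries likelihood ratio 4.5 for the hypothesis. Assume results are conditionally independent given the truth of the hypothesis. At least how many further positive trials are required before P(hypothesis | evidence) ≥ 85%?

Prior odds = 0.0007/0.9993 = 7/9993.
Combined Bayes factor of the evidence already in hand = 2.5 × 4.5 × 2.5 = 28.125.
Odds after that evidence = (7/9993) × 28.125 = 525/26648.
Target odds = 0.85/0.15 = 17/3.
Need 4.5ⁿ ≥ 17/3 ÷ (525/26648) = 453016/1575.
4.5³ = 91.125 falls short of 453016/1575 but 4.5⁴ = 410.0625 reaches it, so n = 4.

4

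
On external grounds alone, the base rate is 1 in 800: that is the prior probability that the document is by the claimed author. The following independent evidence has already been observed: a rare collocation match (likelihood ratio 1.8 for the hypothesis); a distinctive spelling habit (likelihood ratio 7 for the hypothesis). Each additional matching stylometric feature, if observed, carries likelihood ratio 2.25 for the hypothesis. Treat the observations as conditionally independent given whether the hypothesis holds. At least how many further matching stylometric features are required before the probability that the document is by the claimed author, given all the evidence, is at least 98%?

Prior odds = 0.00125/0.99875 = 1/799.
Combined Bayes factor of the evidence already in hand = 1.8 × 7 = 12.6.
Odds after that evidence = (1/799) × 12.6 = 63/3995.
Target odds = 0.98/0.02 = 49.
Need 2.25ⁿ ≥ 49 ÷ (63/3995) = 27965/9.
2.25⁹ = 387420489/262144 falls short of 27965/9 but 2.25¹⁰ ≈3325.26 reaches it, so n = 10.

10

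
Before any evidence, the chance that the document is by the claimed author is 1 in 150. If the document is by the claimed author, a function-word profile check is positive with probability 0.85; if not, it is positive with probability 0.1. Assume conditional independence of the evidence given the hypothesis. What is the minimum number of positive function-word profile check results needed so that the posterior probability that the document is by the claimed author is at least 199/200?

5

Prior odds = (1/150)/(149/150) = 1/149.
Likelihood ratio of a positive = 0.85/0.1 = 8.5.
Target posterior odds = 0.995/0.005 = 199.
Require 8.5ⁿ ≥ 199 ÷ (1/149) = 29651.
8.5⁴ = 5220.0625 falls short of 29651 but 8.5⁵ = 44370.53125 reaches it, so n = 5.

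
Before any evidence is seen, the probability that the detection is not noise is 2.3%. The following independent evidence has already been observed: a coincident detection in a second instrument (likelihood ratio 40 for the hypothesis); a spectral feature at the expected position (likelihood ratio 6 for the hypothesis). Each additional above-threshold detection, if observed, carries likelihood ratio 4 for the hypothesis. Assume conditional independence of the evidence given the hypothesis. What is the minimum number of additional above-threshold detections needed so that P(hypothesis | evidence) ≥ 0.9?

Prior odds = 0.023/0.977 = 23/977.
Combined Bayes factor of the evidence already in hand = 40 × 6 = 240.
Odds after that evidence = (23/977) × 240 = 5520/977.
Target odds = 0.9/0.1 = 9.
Need 4ⁿ ≥ 9 ÷ (5520/977) = 2931/1840.
4¹ = 4, which meets the required 2931/1840; so n = 1.

1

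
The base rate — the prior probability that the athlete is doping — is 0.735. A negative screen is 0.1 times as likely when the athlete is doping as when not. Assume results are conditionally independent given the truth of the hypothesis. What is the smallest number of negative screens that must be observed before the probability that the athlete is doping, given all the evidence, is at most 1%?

Prior odds: 0.735 ÷ 0.265 = 147/53.
Likelihood ratio per negative screen = 0.1.
Target odds: 0.01 ÷ 0.99 = 1/99.
Require 0.1ⁿ ≤ 1/99 ÷ (147/53) = 53/14553.
0.1² = 0.01 is still above 53/14553 but 0.1³ = 0.001 is at or below it, so n = 3.

3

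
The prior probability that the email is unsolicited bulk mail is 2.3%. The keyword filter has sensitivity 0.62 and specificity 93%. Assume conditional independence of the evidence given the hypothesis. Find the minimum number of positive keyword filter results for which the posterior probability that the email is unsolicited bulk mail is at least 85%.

3

Prior odds = 0.023/0.977 = 23/977.
False-positive rate = 1 − 0.93 = 0.07; likelihood ratio of a positive = 0.62/0.07 = 62/7.
Target posterior odds = 0.85/0.15 = 17/3.
Require (62/7)ⁿ ≥ 17/3 ÷ (23/977) = 16609/69.
(62/7)² = 3844/49 falls short of 16609/69 but (62/7)³ = 238328/343 reaches it, so n = 3.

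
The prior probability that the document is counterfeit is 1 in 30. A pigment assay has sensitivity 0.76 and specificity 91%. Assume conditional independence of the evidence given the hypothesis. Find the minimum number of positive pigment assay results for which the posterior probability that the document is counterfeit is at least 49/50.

4

Prior odds: (1/30) ÷ (29/30) = 1/29.
False-positive rate = 1 − 0.91 = 0.09; likelihood ratio of a positive = 0.76/0.09 = 76/9.
Target odds: 0.98 ÷ 0.02 = 49.
Need (1/29) × (76/9)ⁿ ≥ 49, i.e. (76/9)ⁿ ≥ 1421.
(76/9)³ = 438976/729 falls short of 1421 but (76/9)⁴ = 33362176/6561 reaches it, so n = 4.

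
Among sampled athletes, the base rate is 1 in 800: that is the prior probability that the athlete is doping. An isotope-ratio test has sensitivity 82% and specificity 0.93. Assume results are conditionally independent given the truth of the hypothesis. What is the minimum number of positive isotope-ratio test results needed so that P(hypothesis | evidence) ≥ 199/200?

Prior odds: 0.00125 ÷ 0.99875 = 1/799.
False-positive rate = 1 − 0.93 = 0.07; likelihood ratio of a positive = 0.82/0.07 = 82/7.
Target posterior odds = 0.995/0.005 = 199.
Need (1/799) × (82/7)ⁿ ≥ 199, i.e. (82/7)ⁿ ≥ 159001.
(82/7)⁴ = 45212176/2401 falls short of 159001 but (82/7)⁵ ≈220587 reaches it, so n = 5.

5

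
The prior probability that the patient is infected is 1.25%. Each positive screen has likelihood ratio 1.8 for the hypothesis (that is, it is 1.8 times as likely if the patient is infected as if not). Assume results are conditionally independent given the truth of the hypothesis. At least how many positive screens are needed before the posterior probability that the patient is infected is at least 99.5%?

Prior odds: 0.0125 ÷ 0.9875 = 1/79.
Likelihood ratio per positive screen = 1.8.
Target posterior odds = 0.995/0.005 = 199.
Need (1/79) × 1.8ⁿ ≥ 199, i.e. 1.8ⁿ ≥ 15721.
1.8¹⁶ ≈12144 falls short of 15721 but 1.8¹⁷ ≈21859.1 reaches it, so n = 17.

17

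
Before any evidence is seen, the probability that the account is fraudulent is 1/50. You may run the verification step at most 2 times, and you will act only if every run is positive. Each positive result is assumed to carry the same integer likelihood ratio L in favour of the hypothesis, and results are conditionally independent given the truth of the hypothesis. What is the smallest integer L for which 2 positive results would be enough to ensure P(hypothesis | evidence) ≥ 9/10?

21

Prior odds = 0.02/0.98 = 1/49.
Target odds = 0.9/0.1 = 9.
Need L² ≥ 9 ÷ (1/49) = 441.
20² = 400 < 441 ≤ 441 = 21², so L = 21.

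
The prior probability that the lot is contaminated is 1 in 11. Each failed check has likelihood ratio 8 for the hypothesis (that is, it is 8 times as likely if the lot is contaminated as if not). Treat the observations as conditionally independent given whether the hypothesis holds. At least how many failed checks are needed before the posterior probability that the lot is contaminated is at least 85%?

2

Prior odds = (1/11)/(10/11) = 0.1.
Likelihood ratio per failed check = 8.
Target posterior odds = 0.85/0.15 = 17/3.
Need 0.1 × 8ⁿ ≥ 17/3, i.e. 8ⁿ ≥ 170/3.
8¹ = 8 falls short of 170/3 but 8² = 64 reaches it, so n = 2.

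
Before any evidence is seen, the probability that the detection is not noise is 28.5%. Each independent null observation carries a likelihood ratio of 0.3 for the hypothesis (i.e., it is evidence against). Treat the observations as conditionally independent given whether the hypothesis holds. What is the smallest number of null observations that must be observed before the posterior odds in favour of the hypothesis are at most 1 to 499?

Prior odds: 0.285 ÷ 0.715 = 57/143.
Likelihood ratio per null observation = 0.3.
Target odds = 1/499.
Require 0.3ⁿ ≤ 1/499 ÷ (57/143) = 143/28443.
0.3⁴ = 0.0081 is still above 143/28443 but 0.3⁵ = 243/100000 is at or below it, so n = 5.

5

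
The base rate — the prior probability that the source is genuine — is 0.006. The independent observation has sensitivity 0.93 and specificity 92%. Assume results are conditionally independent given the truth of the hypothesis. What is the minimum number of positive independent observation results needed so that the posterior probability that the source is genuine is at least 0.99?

Prior odds: 0.006 ÷ 0.994 = 3/497.
False-positive rate = 1 − 0.92 = 0.08; likelihood ratio of a positive = 0.93/0.08 = 11.625.
Target posterior odds = 0.99/0.01 = 99.
Require 11.625ⁿ ≥ 99 ÷ (3/497) = 16401.
11.625³ = 804357/512 falls short of 16401 but 11.625⁴ = 74805201/4096 reaches it, so n = 4.

4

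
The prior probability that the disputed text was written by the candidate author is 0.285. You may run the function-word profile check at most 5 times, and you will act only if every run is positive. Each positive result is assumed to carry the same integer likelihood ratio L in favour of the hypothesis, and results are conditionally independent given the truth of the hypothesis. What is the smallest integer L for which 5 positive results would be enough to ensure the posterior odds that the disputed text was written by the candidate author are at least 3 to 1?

2

Prior odds = 0.285/0.715 = 57/143.
Target odds = 3.
Need L⁵ ≥ 3 ÷ (57/143) = 143/19.
1⁵ = 1 < 143/19 ≤ 32 = 2⁵, so L = 2.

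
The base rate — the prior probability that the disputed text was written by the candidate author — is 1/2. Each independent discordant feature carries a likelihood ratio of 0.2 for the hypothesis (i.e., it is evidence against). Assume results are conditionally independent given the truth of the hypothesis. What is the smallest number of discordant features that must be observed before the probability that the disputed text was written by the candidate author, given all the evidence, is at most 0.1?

Prior odds = 0.5/0.5 = 1.
Likelihood ratio per discordant feature = 0.2.
Target posterior odds = 0.1/0.9 = 1/9.
Need 1 × 0.2ⁿ ≤ 1/9, i.e. 0.2ⁿ ≤ 1/9.
0.2¹ = 0.2 is still above 1/9 but 0.2² = 0.04 is at or below it, so n = 2.

2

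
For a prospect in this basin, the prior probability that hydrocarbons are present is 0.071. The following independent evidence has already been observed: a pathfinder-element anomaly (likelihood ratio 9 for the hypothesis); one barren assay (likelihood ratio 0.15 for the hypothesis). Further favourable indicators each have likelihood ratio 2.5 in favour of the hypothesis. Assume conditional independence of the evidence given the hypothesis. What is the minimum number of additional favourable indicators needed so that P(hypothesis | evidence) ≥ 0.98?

7

Prior odds = 0.071/0.929 = 71/929.
Combined Bayes factor of the evidence already in hand = 9 × 0.15 = 1.35.
Odds after that evidence = (71/929) × 1.35 = 1917/18580.
Target odds = 0.98/0.02 = 49.
Need 2.5ⁿ ≥ 49 ÷ (1917/18580) = 910420/1917.
2.5⁶ = 244.140625 falls short of 910420/1917 but 2.5⁷ = 610.3515625 reaches it, so n = 7.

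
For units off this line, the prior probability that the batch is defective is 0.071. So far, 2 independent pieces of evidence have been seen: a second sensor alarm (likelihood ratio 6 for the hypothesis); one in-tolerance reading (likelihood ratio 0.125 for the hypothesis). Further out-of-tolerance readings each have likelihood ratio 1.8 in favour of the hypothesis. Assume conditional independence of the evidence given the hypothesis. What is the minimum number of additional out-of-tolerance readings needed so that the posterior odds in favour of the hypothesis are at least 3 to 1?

7

Prior odds = 0.071/0.929 = 71/929.
Combined Bayes factor of the evidence already in hand = 6 × 0.125 = 0.75.
Odds after that evidence = (71/929) × 0.75 = 213/3716.
Target odds = 3.
Need 1.8ⁿ ≥ 3 ÷ (213/3716) = 3716/71.
1.8⁶ = 531441/15625 falls short of 3716/71 but 1.8⁷ = 4782969/78125 reaches it, so n = 7.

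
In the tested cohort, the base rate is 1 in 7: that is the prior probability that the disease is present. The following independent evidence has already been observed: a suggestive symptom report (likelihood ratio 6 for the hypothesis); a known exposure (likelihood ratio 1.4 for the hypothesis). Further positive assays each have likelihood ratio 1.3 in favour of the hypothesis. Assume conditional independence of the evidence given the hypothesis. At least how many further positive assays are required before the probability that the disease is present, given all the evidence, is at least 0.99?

17

Prior odds = (1/7)/(6/7) = 1/6.
Combined Bayes factor of the evidence already in hand = 6 × 1.4 = 8.4.
Odds after that evidence = (1/6) × 8.4 = 1.4.
Target odds = 0.99/0.01 = 99.
Need 1.3ⁿ ≥ 99 ÷ 1.4 = 495/7.
1.3¹⁶ ≈66.5417 falls short of 495/7 but 1.3¹⁷ ≈86.5042 reaches it, so n = 17.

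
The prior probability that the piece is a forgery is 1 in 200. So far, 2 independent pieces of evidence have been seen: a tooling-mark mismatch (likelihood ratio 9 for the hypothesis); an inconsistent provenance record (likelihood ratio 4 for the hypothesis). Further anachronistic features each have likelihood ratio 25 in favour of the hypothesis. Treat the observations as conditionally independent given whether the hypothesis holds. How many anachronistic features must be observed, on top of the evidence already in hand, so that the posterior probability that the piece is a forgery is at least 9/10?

Prior odds = 0.005/0.995 = 1/199.
Combined Bayes factor of the evidence already in hand = 9 × 4 = 36.
Odds after that evidence = (1/199) × 36 = 36/199.
Target odds = 0.9/0.1 = 9.
Need 25ⁿ ≥ 9 ÷ (36/199) = 49.75.
25¹ = 25 falls short of 49.75 but 25² = 625 reaches it, so n = 2.

2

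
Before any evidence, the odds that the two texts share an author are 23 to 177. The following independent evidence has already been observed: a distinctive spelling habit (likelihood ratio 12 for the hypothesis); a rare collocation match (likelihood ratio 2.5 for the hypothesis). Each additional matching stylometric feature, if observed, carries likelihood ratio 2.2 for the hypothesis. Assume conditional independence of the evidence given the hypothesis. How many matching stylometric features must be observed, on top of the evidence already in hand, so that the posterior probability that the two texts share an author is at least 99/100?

5

Prior odds = 23/177.
Combined Bayes factor of the evidence already in hand = 12 × 2.5 = 30.
Odds after that evidence = (23/177) × 30 = 230/59.
Target odds = 0.99/0.01 = 99.
Need 2.2ⁿ ≥ 99 ÷ (230/59) = 5841/230.
2.2⁴ = 23.4256 falls short of 5841/230 but 2.2⁵ = 51.53632 reaches it, so n = 5.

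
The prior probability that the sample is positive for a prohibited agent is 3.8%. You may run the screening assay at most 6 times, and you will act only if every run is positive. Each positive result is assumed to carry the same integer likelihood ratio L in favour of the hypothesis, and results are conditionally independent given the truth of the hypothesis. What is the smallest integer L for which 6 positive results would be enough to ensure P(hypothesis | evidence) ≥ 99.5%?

Prior odds = 0.038/0.962 = 19/481.
Target odds = 0.995/0.005 = 199.
Need L⁶ ≥ 199 ÷ (19/481) = 95719/19.
4⁶ = 4096 < 95719/19 ≤ 15625 = 5⁶, so L = 5.

5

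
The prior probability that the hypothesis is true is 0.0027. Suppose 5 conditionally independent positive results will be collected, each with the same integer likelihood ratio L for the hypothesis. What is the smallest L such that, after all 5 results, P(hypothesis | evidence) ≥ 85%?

5

Prior odds = 0.0027/0.9973 = 27/9973.
Target odds = 0.85/0.15 = 17/3.
Need L⁵ ≥ 17/3 ÷ (27/9973) = 169541/81.
4⁵ = 1024 < 169541/81 ≤ 3125 = 5⁵, so L = 5.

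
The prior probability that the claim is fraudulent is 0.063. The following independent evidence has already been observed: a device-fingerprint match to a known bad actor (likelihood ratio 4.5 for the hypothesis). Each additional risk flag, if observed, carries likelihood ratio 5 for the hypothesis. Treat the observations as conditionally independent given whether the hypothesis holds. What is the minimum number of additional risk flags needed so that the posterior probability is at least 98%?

Prior odds = 0.063/0.937 = 63/937.
Bayes factor of the evidence already in hand = 4.5.
Odds after that evidence = (63/937) × 4.5 = 567/1874.
Target odds = 0.98/0.02 = 49.
Need 5ⁿ ≥ 49 ÷ (567/1874) = 13118/81.
5³ = 125 falls short of 13118/81 but 5⁴ = 625 reaches it, so n = 4.

4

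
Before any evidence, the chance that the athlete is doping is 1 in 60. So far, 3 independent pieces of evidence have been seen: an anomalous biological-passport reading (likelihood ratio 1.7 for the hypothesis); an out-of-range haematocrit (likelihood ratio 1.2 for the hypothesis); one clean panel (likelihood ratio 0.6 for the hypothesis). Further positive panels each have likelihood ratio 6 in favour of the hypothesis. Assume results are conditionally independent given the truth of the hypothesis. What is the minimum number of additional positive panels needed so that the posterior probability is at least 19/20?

4

Prior odds = (1/60)/(59/60) = 1/59.
Combined Bayes factor of the evidence already in hand = 1.7 × 1.2 × 0.6 = 1.224.
Odds after that evidence = (1/59) × 1.224 = 153/7375.
Target odds = 0.95/0.05 = 19.
Need 6ⁿ ≥ 19 ÷ (153/7375) = 140125/153.
6³ = 216 falls short of 140125/153 but 6⁴ = 1296 reaches it, so n = 4.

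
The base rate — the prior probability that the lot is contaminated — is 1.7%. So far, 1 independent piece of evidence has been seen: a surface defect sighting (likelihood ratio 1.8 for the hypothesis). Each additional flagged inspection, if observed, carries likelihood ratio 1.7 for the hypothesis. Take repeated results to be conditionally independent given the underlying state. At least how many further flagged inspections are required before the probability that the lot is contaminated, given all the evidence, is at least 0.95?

Prior odds = 0.017/0.983 = 17/983.
Bayes factor of the evidence already in hand = 1.8.
Odds after that evidence = (17/983) × 1.8 = 153/4915.
Target odds = 0.95/0.05 = 19.
Need 1.7ⁿ ≥ 19 ÷ (153/4915) = 93385/153.
1.7¹² ≈582.622 falls short of 93385/153 but 1.7¹³ ≈990.458 reaches it, so n = 13.

13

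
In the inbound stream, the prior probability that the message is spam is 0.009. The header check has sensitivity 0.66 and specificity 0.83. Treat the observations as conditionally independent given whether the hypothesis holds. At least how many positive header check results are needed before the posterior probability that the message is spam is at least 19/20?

6

Prior odds: 0.009 ÷ 0.991 = 9/991.
False-positive rate = 1 − 0.83 = 0.17; likelihood ratio of a positive = 0.66/0.17 = 66/17.
Target odds: 0.95 ÷ 0.05 = 19.
Need (9/991) × (66/17)ⁿ ≥ 19, i.e. (66/17)ⁿ ≥ 18829/9.
(66/17)⁵ ≈882.013 falls short of 18829/9 but (66/17)⁶ ≈3424.29 reaches it, so n = 6.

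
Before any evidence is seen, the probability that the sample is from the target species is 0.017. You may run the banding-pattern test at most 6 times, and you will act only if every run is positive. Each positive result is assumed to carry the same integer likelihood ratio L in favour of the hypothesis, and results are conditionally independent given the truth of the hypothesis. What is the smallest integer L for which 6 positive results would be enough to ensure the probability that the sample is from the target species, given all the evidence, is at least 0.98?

4

Prior odds = 0.017/0.983 = 17/983.
Target odds = 0.98/0.02 = 49.
Need L⁶ ≥ 49 ÷ (17/983) = 48167/17.
3⁶ = 729 < 48167/17 ≤ 4096 = 4⁶, so L = 4.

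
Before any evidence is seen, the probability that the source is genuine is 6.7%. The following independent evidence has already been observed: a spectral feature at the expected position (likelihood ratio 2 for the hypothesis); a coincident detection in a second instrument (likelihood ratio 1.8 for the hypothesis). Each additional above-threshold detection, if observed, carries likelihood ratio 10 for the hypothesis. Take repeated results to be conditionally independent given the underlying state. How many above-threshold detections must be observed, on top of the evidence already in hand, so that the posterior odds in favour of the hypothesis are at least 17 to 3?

Prior odds = 0.067/0.933 = 67/933.
Combined Bayes factor of the evidence already in hand = 2 × 1.8 = 3.6.
Odds after that evidence = (67/933) × 3.6 = 402/1555.
Target odds = 17/3.
Need 10ⁿ ≥ 17/3 ÷ (402/1555) = 26435/1206.
10¹ = 10 falls short of 26435/1206 but 10² = 100 reaches it, so n = 2.

2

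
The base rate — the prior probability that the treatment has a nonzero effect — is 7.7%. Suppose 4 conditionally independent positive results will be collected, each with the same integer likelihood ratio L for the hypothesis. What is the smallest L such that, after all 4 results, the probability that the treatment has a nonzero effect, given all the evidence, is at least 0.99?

6

Prior odds = 0.077/0.923 = 77/923.
Target odds = 0.99/0.01 = 99.
Need L⁴ ≥ 99 ÷ (77/923) = 8307/7.
5⁴ = 625 < 8307/7 ≤ 1296 = 6⁴, so L = 6.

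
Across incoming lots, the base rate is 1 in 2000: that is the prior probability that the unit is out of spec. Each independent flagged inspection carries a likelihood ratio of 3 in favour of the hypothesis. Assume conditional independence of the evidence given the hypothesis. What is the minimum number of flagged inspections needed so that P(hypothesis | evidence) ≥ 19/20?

Prior odds: 0.0005 ÷ 0.9995 = 1/1999.
Likelihood ratio per flagged inspection = 3.
Target posterior odds = 0.95/0.05 = 19.
Need (1/1999) × 3ⁿ ≥ 19, i.e. 3ⁿ ≥ 37981.
3⁹ = 19683 falls short of 37981 but 3¹⁰ = 59049 reaches it, so n = 10.

10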